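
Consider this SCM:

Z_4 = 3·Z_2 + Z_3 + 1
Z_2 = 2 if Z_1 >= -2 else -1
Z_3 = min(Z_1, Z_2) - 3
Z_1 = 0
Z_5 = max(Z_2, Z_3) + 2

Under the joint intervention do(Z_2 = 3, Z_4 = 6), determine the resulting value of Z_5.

5

Setting Z_2 = 3, Z_4 = 6 by intervention discards those variables' equations.
Z_3 = min(Z_1, Z_2) - 3  [with Z_1=0, Z_2=3]  = -3
Z_5 = max(Z_2, Z_3) + 2  [with Z_2=3, Z_3=-3]  = 5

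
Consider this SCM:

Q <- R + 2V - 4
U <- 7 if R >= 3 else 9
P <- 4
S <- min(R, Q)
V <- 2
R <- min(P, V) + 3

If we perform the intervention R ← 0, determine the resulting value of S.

do(R=0) replaces the equation R <- min(P, V) + 3 with the constant R = 0.
Q = R + 2V - 4  [with R=0, V=2]  = 0
S = min(R, Q)  [with R=0, Q=0]  = 0

0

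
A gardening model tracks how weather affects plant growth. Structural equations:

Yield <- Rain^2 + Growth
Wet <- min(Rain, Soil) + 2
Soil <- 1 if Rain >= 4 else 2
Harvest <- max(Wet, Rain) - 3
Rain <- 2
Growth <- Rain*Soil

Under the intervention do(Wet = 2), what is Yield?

do(Wet=2) replaces the equation Wet <- min(Rain, Soil) + 2 with the constant Wet = 2.
Yield is not downstream of the intervention, so its value is determined by the original equations.
Soil = 1 if Rain >= 4 else 2  [with Rain=2]  = 2
Growth = Rain*Soil  [with Rain=2, Soil=2]  = 4
Yield = Rain^2 + Growth  [with Rain=2, Growth=4]  = 8

8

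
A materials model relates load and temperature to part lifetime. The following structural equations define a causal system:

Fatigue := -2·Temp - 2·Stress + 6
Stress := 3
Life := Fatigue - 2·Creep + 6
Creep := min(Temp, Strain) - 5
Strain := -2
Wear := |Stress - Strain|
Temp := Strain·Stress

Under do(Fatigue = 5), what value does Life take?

33

Intervening sets Fatigue = 5 and removes its equation (Fatigue := -2·Temp - 2·Stress + 6).
Temp = Strain·Stress  [with Strain=-2, Stress=3]  = -6
Creep = min(Temp, Strain) - 5  [with Temp=-6, Strain=-2]  = -11
Life = Fatigue - 2·Creep + 6  [with Fatigue=5, Creep=-11]  = 33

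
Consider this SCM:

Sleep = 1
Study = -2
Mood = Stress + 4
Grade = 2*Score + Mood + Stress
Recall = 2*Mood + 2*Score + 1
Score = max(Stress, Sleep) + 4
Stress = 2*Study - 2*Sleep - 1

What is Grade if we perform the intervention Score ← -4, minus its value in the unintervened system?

-18

The intervention breaks the incoming arrows to Score: Score = max(Stress, Sleep) + 4 no longer applies, and Score = -4.
Stress = 2*Study - 2*Sleep - 1  [with Study=-2, Sleep=1]  = -7
Mood = Stress + 4  [with Stress=-7]  = -3
Grade = 2*Score + Mood + Stress  [with Score=-4, Mood=-3, Stress=-7]  = -18
Without intervention: Stress = 2*Study - 2*Sleep - 1  [with Study=-2, Sleep=1]  = -7; Score = max(Stress, Sleep) + 4  [with Stress=-7, Sleep=1]  = 5; Mood = Stress + 4  [with Stress=-7]  = -3; Grade = 2*Score + Mood + Stress  [with Score=5, Mood=-3, Stress=-7]  = 0.
Change = -18 − 0 = -18.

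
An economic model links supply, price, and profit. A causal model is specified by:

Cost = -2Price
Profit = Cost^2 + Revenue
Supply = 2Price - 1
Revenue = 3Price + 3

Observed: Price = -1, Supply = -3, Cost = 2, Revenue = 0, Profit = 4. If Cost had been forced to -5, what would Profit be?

do(Cost=-5) replaces the equation Cost = -2Price with the constant Cost = -5.
Revenue = 3Price + 3  [with Price=-1]  = 0
Profit = Cost^2 + Revenue  [with Cost=-5, Revenue=0]  = 25

25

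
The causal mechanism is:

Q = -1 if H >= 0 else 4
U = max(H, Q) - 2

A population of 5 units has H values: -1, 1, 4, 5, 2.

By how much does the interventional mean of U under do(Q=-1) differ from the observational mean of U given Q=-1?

Every unit gets Q=-1 under the intervention. U values become -3, -1, 2, 3, 0; E[U|do(Q=-1)] = 0.2.
Observing Q=-1 restricts to units where Q's equation naturally yields -1: H ∈ {1, 4, 5, 2}. In that subpopulation U = -1, 2, 3, 0, mean 1.
Difference = 0.2 − 1 = -0.8.

-0.8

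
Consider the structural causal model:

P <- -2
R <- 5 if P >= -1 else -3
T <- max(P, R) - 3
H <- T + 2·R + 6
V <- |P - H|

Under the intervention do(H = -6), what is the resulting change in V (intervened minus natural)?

1

Intervening sets H = -6 and removes its equation (H <- T + 2·R + 6).
V = |P - H|  [with P=-2, H=-6]  = 4
Without intervention: R = 5 if P >= -1 else -3  [with P=-2]  = -3; T = max(P, R) - 3  [with P=-2, R=-3]  = -5; H = T + 2·R + 6  [with T=-5, R=-3]  = -5; V = |P - H|  [with P=-2, H=-5]  = 3.
Change = 4 − 3 = 1.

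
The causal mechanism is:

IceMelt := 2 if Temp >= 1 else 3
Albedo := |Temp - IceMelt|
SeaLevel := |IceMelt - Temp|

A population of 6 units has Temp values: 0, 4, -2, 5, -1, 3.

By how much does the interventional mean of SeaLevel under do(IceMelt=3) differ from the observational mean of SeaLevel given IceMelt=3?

The intervention sets IceMelt=3 in all 6 units regardless of Temp. Recomputing SeaLevel per unit gives 3, 1, 5, 2, 4, 0; average 2.5.
Conditioning on IceMelt=3 selects the 3 unit(s) with Temp ∈ {0, -2, -1}. Their SeaLevel values: 3, 5, 4. Mean = 4.
Difference = 2.5 − 4 = -1.5.

-1.5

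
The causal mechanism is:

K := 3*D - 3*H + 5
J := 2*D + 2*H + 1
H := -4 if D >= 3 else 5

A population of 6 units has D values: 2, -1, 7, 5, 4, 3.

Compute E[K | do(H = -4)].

Under do(H=-4), H's equation is replaced by H=-4 for every unit. Per-unit K: 23, 14, 38, 32, 29, 26. Mean = 27.

27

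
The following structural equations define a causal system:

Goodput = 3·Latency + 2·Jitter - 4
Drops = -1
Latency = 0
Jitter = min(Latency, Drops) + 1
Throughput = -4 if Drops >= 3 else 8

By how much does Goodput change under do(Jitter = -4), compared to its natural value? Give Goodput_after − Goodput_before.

do(Jitter=-4) replaces the equation Jitter = min(Latency, Drops) + 1 with the constant Jitter = -4.
Goodput = 3·Latency + 2·Jitter - 4  [with Latency=0, Jitter=-4]  = -12
Without intervention: Jitter = min(Latency, Drops) + 1  [with Latency=0, Drops=-1]  = 0; Goodput = 3·Latency + 2·Jitter - 4  [with Latency=0, Jitter=0]  = -4.
Change = -12 − (-4) = -8.

-8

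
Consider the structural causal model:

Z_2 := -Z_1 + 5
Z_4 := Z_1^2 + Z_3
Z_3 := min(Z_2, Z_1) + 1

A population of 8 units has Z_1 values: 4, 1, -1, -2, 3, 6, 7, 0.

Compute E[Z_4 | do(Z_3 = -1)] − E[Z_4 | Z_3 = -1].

Every unit gets Z_3=-1 under the intervention. Z_4 values become 15, 0, 0, 3, 8, 35, 48, -1; E[Z_4|do(Z_3=-1)] = 13.5.
Observing Z_3=-1 restricts to units where Z_3's equation naturally yields -1: Z_1 ∈ {-2, 7}. In that subpopulation Z_4 = 3, 48, mean 25.5.
Difference = 13.5 − 25.5 = -12.

-12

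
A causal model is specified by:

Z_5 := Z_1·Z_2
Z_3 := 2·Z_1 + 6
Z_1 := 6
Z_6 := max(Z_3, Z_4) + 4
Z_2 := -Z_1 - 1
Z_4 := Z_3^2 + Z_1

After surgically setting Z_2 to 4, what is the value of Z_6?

334

Under do(Z_2=4), the mechanism Z_2 := -Z_1 - 1 is discarded; Z_2 is fixed at 4.
No directed path runs from Z_2 to Z_6, so Z_6 keeps its natural value.
Z_3 = 2·Z_1 + 6  [with Z_1=6]  = 18
Z_4 = Z_3^2 + Z_1  [with Z_3=18, Z_1=6]  = 330
Z_6 = max(Z_3, Z_4) + 4  [with Z_3=18, Z_4=330]  = 334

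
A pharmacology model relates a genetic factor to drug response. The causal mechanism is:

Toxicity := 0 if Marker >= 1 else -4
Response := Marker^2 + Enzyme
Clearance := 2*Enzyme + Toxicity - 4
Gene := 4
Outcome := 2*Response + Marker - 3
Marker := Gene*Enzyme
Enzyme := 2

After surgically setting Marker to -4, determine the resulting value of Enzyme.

Under do(Marker=-4), the mechanism Marker := Gene*Enzyme is discarded; Marker is fixed at -4.
Since Enzyme is not a descendant of the intervened variable, it is unaffected.

2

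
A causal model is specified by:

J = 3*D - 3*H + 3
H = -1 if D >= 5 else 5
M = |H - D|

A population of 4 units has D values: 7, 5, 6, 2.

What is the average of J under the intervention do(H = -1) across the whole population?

21

The intervention sets H=-1 in all 4 units regardless of D. Recomputing J per unit gives 27, 21, 24, 12; average 21.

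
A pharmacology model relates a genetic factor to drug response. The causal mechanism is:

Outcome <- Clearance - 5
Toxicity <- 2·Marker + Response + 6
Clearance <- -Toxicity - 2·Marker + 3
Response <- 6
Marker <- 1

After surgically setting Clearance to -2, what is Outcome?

Intervening sets Clearance = -2 and removes its equation (Clearance <- -Toxicity - 2·Marker + 3).
Outcome = Clearance - 5  [with Clearance=-2]  = -7

-7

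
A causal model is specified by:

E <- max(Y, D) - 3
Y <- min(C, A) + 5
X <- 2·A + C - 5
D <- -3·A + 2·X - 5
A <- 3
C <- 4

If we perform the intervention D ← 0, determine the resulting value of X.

The intervention breaks the incoming arrows to D: D <- -3·A + 2·X - 5 no longer applies, and D = 0.
Since X is not a descendant of the intervened variable, it is unaffected.
X = 2·A + C - 5  [with A=3, C=4]  = 5

5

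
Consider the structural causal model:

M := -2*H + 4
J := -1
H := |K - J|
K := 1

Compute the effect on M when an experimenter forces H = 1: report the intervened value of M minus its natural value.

2

The intervention breaks the incoming arrows to H: H := |K - J| no longer applies, and H = 1.
M = -2*H + 4  [with H=1]  = 2
Without intervention: H = |K - J|  [with K=1, J=-1]  = 2; M = -2*H + 4  [with H=2]  = 0.
Change = 2 − 0 = 2.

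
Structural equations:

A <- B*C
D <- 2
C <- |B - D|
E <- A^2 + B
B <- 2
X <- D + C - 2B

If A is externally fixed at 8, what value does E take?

66

The intervention breaks the incoming arrows to A: A <- B*C no longer applies, and A = 8.
E = A^2 + B  [with A=8, B=2]  = 66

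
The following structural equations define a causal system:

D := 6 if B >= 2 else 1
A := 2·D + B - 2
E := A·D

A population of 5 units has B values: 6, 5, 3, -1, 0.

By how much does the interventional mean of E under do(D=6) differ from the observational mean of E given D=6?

do(D=6) breaks D's dependence on B. With D=6 fixed, E across the units is 96, 90, 78, 54, 60, mean 75.6.
Observing D=6 restricts to units where D's equation naturally yields 6: B ∈ {6, 5, 3}. In that subpopulation E = 96, 90, 78, mean 88.
Difference = 75.6 − 88 = -12.4.

-12.4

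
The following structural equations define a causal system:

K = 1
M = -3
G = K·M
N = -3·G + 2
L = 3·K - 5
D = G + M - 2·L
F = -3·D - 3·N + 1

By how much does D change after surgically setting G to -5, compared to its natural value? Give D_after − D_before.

The intervention breaks the incoming arrows to G: G = K·M no longer applies, and G = -5.
L = 3·K - 5  [with K=1]  = -2
D = G + M - 2·L  [with G=-5, M=-3, L=-2]  = -4
Without intervention: G = K·M  [with K=1, M=-3]  = -3; L = 3·K - 5  [with K=1]  = -2; D = G + M - 2·L  [with G=-3, M=-3, L=-2]  = -2.
Change = -4 − (-2) = -2.

-2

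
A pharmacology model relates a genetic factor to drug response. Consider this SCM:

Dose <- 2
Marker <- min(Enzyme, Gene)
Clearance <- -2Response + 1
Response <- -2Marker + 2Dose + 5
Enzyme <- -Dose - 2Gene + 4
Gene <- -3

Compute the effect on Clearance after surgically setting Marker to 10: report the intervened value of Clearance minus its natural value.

Under do(Marker=10), the mechanism Marker <- min(Enzyme, Gene) is discarded; Marker is fixed at 10.
Response = -2Marker + 2Dose + 5  [with Marker=10, Dose=2]  = -11
Clearance = -2Response + 1  [with Response=-11]  = 23
Without intervention: Enzyme = -Dose - 2Gene + 4  [with Dose=2, Gene=-3]  = 8; Marker = min(Enzyme, Gene)  [with Enzyme=8, Gene=-3]  = -3; Response = -2Marker + 2Dose + 5  [with Marker=-3, Dose=2]  = 15; Clearance = -2Response + 1  [with Response=15]  = -29.
Change = 23 − (-29) = 52.

52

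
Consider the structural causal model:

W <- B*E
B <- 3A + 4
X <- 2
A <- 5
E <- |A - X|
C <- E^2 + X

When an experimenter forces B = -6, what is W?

-18

Intervening sets B = -6 and removes its equation (B <- 3A + 4).
E = |A - X|  [with A=5, X=2]  = 3
W = B*E  [with B=-6, E=3]  = -18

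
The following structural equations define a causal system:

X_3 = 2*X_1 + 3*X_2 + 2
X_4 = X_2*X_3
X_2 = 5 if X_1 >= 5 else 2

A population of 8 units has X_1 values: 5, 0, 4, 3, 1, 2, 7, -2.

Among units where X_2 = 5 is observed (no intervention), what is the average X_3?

29

Conditioning on X_2=5 selects the 2 unit(s) with X_1 ∈ {5, 7}. Their X_3 values: 27, 31. Mean = 29.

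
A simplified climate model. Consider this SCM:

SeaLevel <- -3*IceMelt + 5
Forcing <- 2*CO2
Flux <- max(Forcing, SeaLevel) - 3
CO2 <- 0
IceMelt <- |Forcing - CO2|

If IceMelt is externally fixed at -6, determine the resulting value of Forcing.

Under do(IceMelt=-6), the mechanism IceMelt <- |Forcing - CO2| is discarded; IceMelt is fixed at -6.
Since Forcing is not a descendant of the intervened variable, it is unaffected.
Forcing = 2*CO2  [with CO2=0]  = 0

0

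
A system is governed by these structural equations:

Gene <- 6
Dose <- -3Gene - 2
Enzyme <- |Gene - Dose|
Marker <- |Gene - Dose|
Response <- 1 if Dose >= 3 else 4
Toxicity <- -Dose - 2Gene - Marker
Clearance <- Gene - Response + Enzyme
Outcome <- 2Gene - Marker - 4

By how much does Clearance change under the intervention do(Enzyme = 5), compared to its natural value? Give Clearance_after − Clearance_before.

-21

The intervention breaks the incoming arrows to Enzyme: Enzyme <- |Gene - Dose| no longer applies, and Enzyme = 5.
Dose = -3Gene - 2  [with Gene=6]  = -20
Response = 1 if Dose >= 3 else 4  [with Dose=-20]  = 4
Clearance = Gene - Response + Enzyme  [with Gene=6, Response=4, Enzyme=5]  = 7
Without intervention: Dose = -3Gene - 2  [with Gene=6]  = -20; Enzyme = |Gene - Dose|  [with Gene=6, Dose=-20]  = 26; Response = 1 if Dose >= 3 else 4  [with Dose=-20]  = 4; Clearance = Gene - Response + Enzyme  [with Gene=6, Response=4, Enzyme=26]  = 28.
Change = 7 − 28 = -21.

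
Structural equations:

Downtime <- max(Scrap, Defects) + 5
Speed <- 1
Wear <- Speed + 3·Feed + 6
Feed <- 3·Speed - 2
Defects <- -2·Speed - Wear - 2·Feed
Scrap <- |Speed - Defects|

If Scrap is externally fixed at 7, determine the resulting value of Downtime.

12

The intervention breaks the incoming arrows to Scrap: Scrap <- |Speed - Defects| no longer applies, and Scrap = 7.
Feed = 3·Speed - 2  [with Speed=1]  = 1
Wear = Speed + 3·Feed + 6  [with Speed=1, Feed=1]  = 10
Defects = -2·Speed - Wear - 2·Feed  [with Speed=1, Wear=10, Feed=1]  = -14
Downtime = max(Scrap, Defects) + 5  [with Scrap=7, Defects=-14]  = 12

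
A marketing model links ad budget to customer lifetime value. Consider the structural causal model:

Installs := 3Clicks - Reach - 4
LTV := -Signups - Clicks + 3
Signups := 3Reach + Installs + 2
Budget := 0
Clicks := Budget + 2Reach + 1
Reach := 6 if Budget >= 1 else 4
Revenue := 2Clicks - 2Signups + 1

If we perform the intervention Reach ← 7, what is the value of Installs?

Under do(Reach=7), the mechanism Reach := 6 if Budget >= 1 else 4 is discarded; Reach is fixed at 7.
Clicks = Budget + 2Reach + 1  [with Budget=0, Reach=7]  = 15
Installs = 3Clicks - Reach - 4  [with Clicks=15, Reach=7]  = 34

34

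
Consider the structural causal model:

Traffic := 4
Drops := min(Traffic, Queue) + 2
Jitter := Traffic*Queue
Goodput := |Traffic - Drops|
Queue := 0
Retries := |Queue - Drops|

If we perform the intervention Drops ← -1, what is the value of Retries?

1

The intervention breaks the incoming arrows to Drops: Drops := min(Traffic, Queue) + 2 no longer applies, and Drops = -1.
Retries = |Queue - Drops|  [with Queue=0, Drops=-1]  = 1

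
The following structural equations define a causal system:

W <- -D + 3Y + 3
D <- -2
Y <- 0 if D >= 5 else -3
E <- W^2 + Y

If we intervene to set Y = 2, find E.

123

Under do(Y=2), the mechanism Y <- 0 if D >= 5 else -3 is discarded; Y is fixed at 2.
W = -D + 3Y + 3  [with D=-2, Y=2]  = 11
E = W^2 + Y  [with W=11, Y=2]  = 123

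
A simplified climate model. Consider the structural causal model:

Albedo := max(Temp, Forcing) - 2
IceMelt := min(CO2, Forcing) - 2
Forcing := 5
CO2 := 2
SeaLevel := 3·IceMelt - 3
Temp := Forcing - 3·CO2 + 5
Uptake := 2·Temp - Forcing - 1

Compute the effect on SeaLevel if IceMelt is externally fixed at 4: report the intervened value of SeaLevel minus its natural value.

12

Under do(IceMelt=4), the mechanism IceMelt := min(CO2, Forcing) - 2 is discarded; IceMelt is fixed at 4.
SeaLevel = 3·IceMelt - 3  [with IceMelt=4]  = 9
Without intervention: IceMelt = min(CO2, Forcing) - 2  [with CO2=2, Forcing=5]  = 0; SeaLevel = 3·IceMelt - 3  [with IceMelt=0]  = -3.
Change = 9 − (-3) = 12.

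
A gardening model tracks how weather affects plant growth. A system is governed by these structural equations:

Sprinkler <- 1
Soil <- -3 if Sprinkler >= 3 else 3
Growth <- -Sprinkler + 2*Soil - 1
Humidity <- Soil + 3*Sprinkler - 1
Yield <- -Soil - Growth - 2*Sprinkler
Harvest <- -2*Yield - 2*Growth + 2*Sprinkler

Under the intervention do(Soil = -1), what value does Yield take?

do(Soil=-1) replaces the equation Soil <- -3 if Sprinkler >= 3 else 3 with the constant Soil = -1.
Growth = -Sprinkler + 2*Soil - 1  [with Sprinkler=1, Soil=-1]  = -4
Yield = -Soil - Growth - 2*Sprinkler  [with Soil=-1, Growth=-4, Sprinkler=1]  = 3

3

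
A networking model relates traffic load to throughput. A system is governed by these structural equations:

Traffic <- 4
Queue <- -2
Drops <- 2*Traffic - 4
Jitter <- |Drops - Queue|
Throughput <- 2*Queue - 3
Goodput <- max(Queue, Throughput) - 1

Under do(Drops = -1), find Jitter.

The intervention breaks the incoming arrows to Drops: Drops <- 2*Traffic - 4 no longer applies, and Drops = -1.
Jitter = |Drops - Queue|  [with Drops=-1, Queue=-2]  = 1

1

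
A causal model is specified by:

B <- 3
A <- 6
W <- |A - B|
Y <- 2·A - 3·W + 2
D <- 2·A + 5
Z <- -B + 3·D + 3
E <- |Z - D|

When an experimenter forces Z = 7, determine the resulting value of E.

10

Intervening sets Z = 7 and removes its equation (Z <- -B + 3·D + 3).
D = 2·A + 5  [with A=6]  = 17
E = |Z - D|  [with Z=7, D=17]  = 10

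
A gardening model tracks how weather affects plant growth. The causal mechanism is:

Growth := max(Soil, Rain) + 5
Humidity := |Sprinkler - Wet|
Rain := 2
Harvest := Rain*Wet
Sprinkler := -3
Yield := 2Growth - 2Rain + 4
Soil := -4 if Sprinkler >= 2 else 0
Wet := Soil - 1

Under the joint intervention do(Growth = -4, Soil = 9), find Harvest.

16

Under do(Growth = -4, Soil = 9), each intervened variable's structural equation is replaced by its fixed value.
Wet = Soil - 1  [with Soil=9]  = 8
Harvest = Rain*Wet  [with Rain=2, Wet=8]  = 16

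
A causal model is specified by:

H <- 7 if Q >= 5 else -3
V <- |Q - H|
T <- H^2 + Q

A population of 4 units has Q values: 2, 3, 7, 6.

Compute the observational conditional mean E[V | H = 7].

Conditioning on H=7 selects the 2 unit(s) with Q ∈ {7, 6}. Their V values: 0, 1. Mean = 0.5.

0.5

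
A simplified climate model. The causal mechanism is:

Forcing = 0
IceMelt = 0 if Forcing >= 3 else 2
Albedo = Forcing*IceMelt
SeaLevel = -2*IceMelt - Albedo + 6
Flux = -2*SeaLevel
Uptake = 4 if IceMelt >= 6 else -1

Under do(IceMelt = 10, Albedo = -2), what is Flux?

Under do(IceMelt = 10, Albedo = -2), each intervened variable's structural equation is replaced by its fixed value.
SeaLevel = -2*IceMelt - Albedo + 6  [with IceMelt=10, Albedo=-2]  = -12
Flux = -2*SeaLevel  [with SeaLevel=-12]  = 24

24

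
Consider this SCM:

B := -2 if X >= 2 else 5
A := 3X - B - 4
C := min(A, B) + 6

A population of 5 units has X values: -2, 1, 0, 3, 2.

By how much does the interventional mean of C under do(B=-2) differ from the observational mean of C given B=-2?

-1.2

do(B=-2) breaks B's dependence on X. With B=-2 fixed, C across the units is -2, 4, 4, 4, 4, mean 2.8.
Observing B=-2 restricts to units where B's equation naturally yields -2: X ∈ {3, 2}. In that subpopulation C = 4, 4, mean 4.
Difference = 2.8 − 4 = -1.2.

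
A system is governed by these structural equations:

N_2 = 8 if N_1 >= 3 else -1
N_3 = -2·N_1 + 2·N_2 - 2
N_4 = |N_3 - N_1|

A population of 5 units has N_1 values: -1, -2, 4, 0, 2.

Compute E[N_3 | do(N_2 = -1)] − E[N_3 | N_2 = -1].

Every unit gets N_2=-1 under the intervention. N_3 values become -2, 0, -12, -4, -8; E[N_3|do(N_2=-1)] = -5.2.
E[N_3|N_2=-1] averages over only the 4 units with N_2=-1 (N_1 = -1, -2, 0, 2): N_3 = -2, 0, -4, -8, mean -3.5.
Difference = -5.2 − (-3.5) = -1.7.

-1.7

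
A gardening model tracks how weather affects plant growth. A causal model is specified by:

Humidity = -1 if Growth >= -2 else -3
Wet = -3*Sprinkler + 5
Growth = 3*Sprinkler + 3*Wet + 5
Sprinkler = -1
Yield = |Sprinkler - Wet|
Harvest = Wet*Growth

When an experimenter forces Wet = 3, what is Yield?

do(Wet=3) replaces the equation Wet = -3*Sprinkler + 5 with the constant Wet = 3.
Yield = |Sprinkler - Wet|  [with Sprinkler=-1, Wet=3]  = 4

4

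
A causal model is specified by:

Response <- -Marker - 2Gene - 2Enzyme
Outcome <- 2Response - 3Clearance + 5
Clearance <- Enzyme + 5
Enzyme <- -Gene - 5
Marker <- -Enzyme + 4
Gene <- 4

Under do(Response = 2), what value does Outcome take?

21

Under do(Response=2), the mechanism Response <- -Marker - 2Gene - 2Enzyme is discarded; Response is fixed at 2.
Enzyme = -Gene - 5  [with Gene=4]  = -9
Clearance = Enzyme + 5  [with Enzyme=-9]  = -4
Outcome = 2Response - 3Clearance + 5  [with Response=2, Clearance=-4]  = 21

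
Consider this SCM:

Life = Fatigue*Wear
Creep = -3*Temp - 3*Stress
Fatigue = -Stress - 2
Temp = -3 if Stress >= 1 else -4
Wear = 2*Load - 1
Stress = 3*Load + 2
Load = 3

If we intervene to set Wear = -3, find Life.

Under do(Wear=-3), the mechanism Wear = 2*Load - 1 is discarded; Wear is fixed at -3.
Stress = 3*Load + 2  [with Load=3]  = 11
Fatigue = -Stress - 2  [with Stress=11]  = -13
Life = Fatigue*Wear  [with Fatigue=-13, Wear=-3]  = 39

39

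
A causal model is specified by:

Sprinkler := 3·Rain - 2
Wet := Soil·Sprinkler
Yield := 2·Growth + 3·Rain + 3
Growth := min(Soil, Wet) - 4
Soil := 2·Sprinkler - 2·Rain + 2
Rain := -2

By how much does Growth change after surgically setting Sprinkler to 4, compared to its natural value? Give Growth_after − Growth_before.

24

do(Sprinkler=4) replaces the equation Sprinkler := 3·Rain - 2 with the constant Sprinkler = 4.
Soil = 2·Sprinkler - 2·Rain + 2  [with Sprinkler=4, Rain=-2]  = 14
Wet = Soil·Sprinkler  [with Soil=14, Sprinkler=4]  = 56
Growth = min(Soil, Wet) - 4  [with Soil=14, Wet=56]  = 10
Without intervention: Sprinkler = 3·Rain - 2  [with Rain=-2]  = -8; Soil = 2·Sprinkler - 2·Rain + 2  [with Sprinkler=-8, Rain=-2]  = -10; Wet = Soil·Sprinkler  [with Soil=-10, Sprinkler=-8]  = 80; Growth = min(Soil, Wet) - 4  [with Soil=-10, Wet=80]  = -14.
Change = 10 − (-14) = 24.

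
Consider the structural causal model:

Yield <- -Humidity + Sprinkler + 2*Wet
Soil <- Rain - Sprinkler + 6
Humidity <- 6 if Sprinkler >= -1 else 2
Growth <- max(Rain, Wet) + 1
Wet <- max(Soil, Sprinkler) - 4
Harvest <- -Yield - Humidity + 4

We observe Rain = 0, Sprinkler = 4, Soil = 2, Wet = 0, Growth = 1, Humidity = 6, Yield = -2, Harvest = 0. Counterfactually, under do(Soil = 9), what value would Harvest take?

-10

The intervention breaks the incoming arrows to Soil: Soil <- Rain - Sprinkler + 6 no longer applies, and Soil = 9.
Wet = max(Soil, Sprinkler) - 4  [with Soil=9, Sprinkler=4]  = 5
Humidity = 6 if Sprinkler >= -1 else 2  [with Sprinkler=4]  = 6
Yield = -Humidity + Sprinkler + 2*Wet  [with Humidity=6, Sprinkler=4, Wet=5]  = 8
Harvest = -Yield - Humidity + 4  [with Yield=8, Humidity=6]  = -10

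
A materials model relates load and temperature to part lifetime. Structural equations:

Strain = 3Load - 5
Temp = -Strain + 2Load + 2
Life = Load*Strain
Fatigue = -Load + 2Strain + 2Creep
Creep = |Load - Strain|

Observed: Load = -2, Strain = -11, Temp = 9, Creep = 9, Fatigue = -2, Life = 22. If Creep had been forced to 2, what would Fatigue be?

Intervening sets Creep = 2 and removes its equation (Creep = |Load - Strain|).
Strain = 3Load - 5  [with Load=-2]  = -11
Fatigue = -Load + 2Strain + 2Creep  [with Load=-2, Strain=-11, Creep=2]  = -16

-16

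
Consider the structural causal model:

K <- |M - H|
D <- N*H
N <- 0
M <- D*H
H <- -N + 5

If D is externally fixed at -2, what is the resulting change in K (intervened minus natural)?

10

do(D=-2) replaces the equation D <- N*H with the constant D = -2.
H = -N + 5  [with N=0]  = 5
M = D*H  [with D=-2, H=5]  = -10
K = |M - H|  [with M=-10, H=5]  = 15
Without intervention: H = -N + 5  [with N=0]  = 5; D = N*H  [with N=0, H=5]  = 0; M = D*H  [with D=0, H=5]  = 0; K = |M - H|  [with M=0, H=5]  = 5.
Change = 15 − 5 = 10.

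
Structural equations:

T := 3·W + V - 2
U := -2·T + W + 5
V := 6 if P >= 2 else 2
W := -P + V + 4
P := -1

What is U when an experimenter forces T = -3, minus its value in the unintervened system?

Intervening sets T = -3 and removes its equation (T := 3·W + V - 2).
V = 6 if P >= 2 else 2  [with P=-1]  = 2
W = -P + V + 4  [with P=-1, V=2]  = 7
U = -2·T + W + 5  [with T=-3, W=7]  = 18
Without intervention: V = 6 if P >= 2 else 2  [with P=-1]  = 2; W = -P + V + 4  [with P=-1, V=2]  = 7; T = 3·W + V - 2  [with W=7, V=2]  = 21; U = -2·T + W + 5  [with T=21, W=7]  = -30.
Change = 18 − (-30) = 48.

48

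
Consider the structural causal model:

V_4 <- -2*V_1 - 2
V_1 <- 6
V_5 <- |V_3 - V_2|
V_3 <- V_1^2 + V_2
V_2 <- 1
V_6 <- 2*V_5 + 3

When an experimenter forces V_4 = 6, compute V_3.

37

Under do(V_4=6), the mechanism V_4 <- -2*V_1 - 2 is discarded; V_4 is fixed at 6.
Since V_3 is not a descendant of the intervened variable, it is unaffected.
V_3 = V_1^2 + V_2  [with V_1=6, V_2=1]  = 37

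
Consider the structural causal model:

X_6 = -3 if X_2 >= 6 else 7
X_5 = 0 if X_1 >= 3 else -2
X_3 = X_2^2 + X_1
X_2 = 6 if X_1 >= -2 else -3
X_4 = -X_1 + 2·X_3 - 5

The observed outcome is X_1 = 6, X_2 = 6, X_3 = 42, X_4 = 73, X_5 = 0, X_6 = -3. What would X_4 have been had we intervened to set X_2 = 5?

Under do(X_2=5), the mechanism X_2 = 6 if X_1 >= -2 else -3 is discarded; X_2 is fixed at 5.
X_3 = X_2^2 + X_1  [with X_2=5, X_1=6]  = 31
X_4 = -X_1 + 2·X_3 - 5  [with X_1=6, X_3=31]  = 51

51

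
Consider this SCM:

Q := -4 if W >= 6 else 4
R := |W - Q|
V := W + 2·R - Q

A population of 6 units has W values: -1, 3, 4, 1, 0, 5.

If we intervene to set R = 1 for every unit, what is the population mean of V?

The intervention sets R=1 in all 6 units regardless of W. Recomputing V per unit gives -3, 1, 2, -1, -2, 3; average 0.

0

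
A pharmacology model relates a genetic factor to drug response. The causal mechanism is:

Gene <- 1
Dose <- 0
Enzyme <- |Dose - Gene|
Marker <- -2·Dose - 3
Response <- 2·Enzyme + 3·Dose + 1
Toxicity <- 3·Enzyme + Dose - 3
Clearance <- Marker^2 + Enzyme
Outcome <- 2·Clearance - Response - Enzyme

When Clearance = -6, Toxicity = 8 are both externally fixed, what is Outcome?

-16

Under do(Clearance = -6, Toxicity = 8), each intervened variable's structural equation is replaced by its fixed value.
Enzyme = |Dose - Gene|  [with Dose=0, Gene=1]  = 1
Response = 2·Enzyme + 3·Dose + 1  [with Enzyme=1, Dose=0]  = 3
Outcome = 2·Clearance - Response - Enzyme  [with Clearance=-6, Response=3, Enzyme=1]  = -16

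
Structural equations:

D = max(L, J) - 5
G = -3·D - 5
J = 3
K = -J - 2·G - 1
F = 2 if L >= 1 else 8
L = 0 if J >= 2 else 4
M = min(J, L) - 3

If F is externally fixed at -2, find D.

-2

Intervening sets F = -2 and removes its equation (F = 2 if L >= 1 else 8).
D is not downstream of the intervention, so its value is determined by the original equations.
L = 0 if J >= 2 else 4  [with J=3]  = 0
D = max(L, J) - 5  [with L=0, J=3]  = -2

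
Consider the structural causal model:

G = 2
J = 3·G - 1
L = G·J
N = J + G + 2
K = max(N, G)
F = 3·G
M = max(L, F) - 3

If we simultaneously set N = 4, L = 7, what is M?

4

The joint intervention fixes N = 4, L = 7, removing each variable's own equation.
F = 3·G  [with G=2]  = 6
M = max(L, F) - 3  [with L=7, F=6]  = 4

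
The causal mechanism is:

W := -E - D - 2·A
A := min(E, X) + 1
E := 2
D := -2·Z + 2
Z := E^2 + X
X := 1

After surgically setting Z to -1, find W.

-10

The intervention breaks the incoming arrows to Z: Z := E^2 + X no longer applies, and Z = -1.
A = min(E, X) + 1  [with E=2, X=1]  = 2
D = -2·Z + 2  [with Z=-1]  = 4
W = -E - D - 2·A  [with E=2, D=4, A=2]  = -10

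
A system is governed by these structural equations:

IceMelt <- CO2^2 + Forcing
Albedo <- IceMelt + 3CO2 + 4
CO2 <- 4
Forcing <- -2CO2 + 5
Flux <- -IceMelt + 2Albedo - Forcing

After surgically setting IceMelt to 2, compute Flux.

37

do(IceMelt=2) replaces the equation IceMelt <- CO2^2 + Forcing with the constant IceMelt = 2.
Forcing = -2CO2 + 5  [with CO2=4]  = -3
Albedo = IceMelt + 3CO2 + 4  [with IceMelt=2, CO2=4]  = 18
Flux = -IceMelt + 2Albedo - Forcing  [with IceMelt=2, Albedo=18, Forcing=-3]  = 37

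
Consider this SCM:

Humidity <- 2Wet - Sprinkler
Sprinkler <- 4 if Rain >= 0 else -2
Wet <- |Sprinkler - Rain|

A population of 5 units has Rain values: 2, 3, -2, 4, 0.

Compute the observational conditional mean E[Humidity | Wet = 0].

-1

Conditioning on Wet=0 selects the 2 unit(s) with Rain ∈ {-2, 4}. Their Humidity values: 2, -4. Mean = -1.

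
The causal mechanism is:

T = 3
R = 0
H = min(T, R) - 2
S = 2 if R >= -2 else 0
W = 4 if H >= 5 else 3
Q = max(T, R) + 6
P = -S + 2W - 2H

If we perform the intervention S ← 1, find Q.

9

Under do(S=1), the mechanism S = 2 if R >= -2 else 0 is discarded; S is fixed at 1.
Since Q is not a descendant of the intervened variable, it is unaffected.
Q = max(T, R) + 6  [with T=3, R=0]  = 9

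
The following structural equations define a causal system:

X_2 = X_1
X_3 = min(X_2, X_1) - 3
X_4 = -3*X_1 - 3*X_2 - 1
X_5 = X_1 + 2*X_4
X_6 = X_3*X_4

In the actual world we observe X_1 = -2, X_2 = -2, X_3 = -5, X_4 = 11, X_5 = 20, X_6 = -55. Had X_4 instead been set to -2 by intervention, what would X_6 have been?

10

Under do(X_4=-2), the mechanism X_4 = -3*X_1 - 3*X_2 - 1 is discarded; X_4 is fixed at -2.
X_2 = X_1  [with X_1=-2]  = -2
X_3 = min(X_2, X_1) - 3  [with X_2=-2, X_1=-2]  = -5
X_6 = X_3*X_4  [with X_3=-5, X_4=-2]  = 10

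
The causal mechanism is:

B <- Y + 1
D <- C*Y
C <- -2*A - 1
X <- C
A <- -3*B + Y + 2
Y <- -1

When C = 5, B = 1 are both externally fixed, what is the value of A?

-2

Setting C = 5, B = 1 by intervention discards those variables' equations.
A = -3*B + Y + 2  [with B=1, Y=-1]  = -2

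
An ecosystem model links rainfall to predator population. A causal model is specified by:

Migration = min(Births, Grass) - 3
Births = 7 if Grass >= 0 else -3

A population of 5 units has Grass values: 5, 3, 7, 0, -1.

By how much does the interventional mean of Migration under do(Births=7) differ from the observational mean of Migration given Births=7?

Every unit gets Births=7 under the intervention. Migration values become 2, 0, 4, -3, -4; E[Migration|do(Births=7)] = -0.2.
E[Migration|Births=7] averages over only the 4 units with Births=7 (Grass = 5, 3, 7, 0): Migration = 2, 0, 4, -3, mean 0.75.
Difference = -0.2 − 0.75 = -0.95.

-0.95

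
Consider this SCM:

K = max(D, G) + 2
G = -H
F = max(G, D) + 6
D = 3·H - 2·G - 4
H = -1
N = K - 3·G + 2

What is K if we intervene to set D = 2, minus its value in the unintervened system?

1

The intervention breaks the incoming arrows to D: D = 3·H - 2·G - 4 no longer applies, and D = 2.
G = -H  [with H=-1]  = 1
K = max(D, G) + 2  [with D=2, G=1]  = 4
Without intervention: G = -H  [with H=-1]  = 1; D = 3·H - 2·G - 4  [with H=-1, G=1]  = -9; K = max(D, G) + 2  [with D=-9, G=1]  = 3.
Change = 4 − 3 = 1.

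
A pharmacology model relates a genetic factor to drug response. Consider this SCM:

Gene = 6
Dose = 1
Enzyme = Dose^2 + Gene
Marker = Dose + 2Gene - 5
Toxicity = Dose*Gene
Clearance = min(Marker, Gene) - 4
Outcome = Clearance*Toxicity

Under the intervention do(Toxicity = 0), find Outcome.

0

Under do(Toxicity=0), the mechanism Toxicity = Dose*Gene is discarded; Toxicity is fixed at 0.
Marker = Dose + 2Gene - 5  [with Dose=1, Gene=6]  = 8
Clearance = min(Marker, Gene) - 4  [with Marker=8, Gene=6]  = 2
Outcome = Clearance*Toxicity  [with Clearance=2, Toxicity=0]  = 0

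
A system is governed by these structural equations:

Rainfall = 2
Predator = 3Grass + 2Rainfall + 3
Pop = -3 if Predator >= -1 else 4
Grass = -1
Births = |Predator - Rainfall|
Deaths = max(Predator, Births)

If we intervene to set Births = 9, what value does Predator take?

Under do(Births=9), the mechanism Births = |Predator - Rainfall| is discarded; Births is fixed at 9.
Since Predator is not a descendant of the intervened variable, it is unaffected.
Predator = 3Grass + 2Rainfall + 3  [with Grass=-1, Rainfall=2]  = 4

4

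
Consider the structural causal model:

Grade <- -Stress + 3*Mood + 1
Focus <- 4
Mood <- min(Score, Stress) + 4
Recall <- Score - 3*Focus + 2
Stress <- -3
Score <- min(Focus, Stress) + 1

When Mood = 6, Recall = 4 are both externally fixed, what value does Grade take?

22

The joint intervention fixes Mood = 6, Recall = 4, removing each variable's own equation.
Grade = -Stress + 3*Mood + 1  [with Stress=-3, Mood=6]  = 22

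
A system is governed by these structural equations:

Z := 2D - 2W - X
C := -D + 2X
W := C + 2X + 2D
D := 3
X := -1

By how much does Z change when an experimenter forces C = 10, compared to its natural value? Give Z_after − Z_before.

do(C=10) replaces the equation C := -D + 2X with the constant C = 10.
W = C + 2X + 2D  [with C=10, X=-1, D=3]  = 14
Z = 2D - 2W - X  [with D=3, W=14, X=-1]  = -21
Without intervention: C = -D + 2X  [with D=3, X=-1]  = -5; W = C + 2X + 2D  [with C=-5, X=-1, D=3]  = -1; Z = 2D - 2W - X  [with D=3, W=-1, X=-1]  = 9.
Change = -21 − 9 = -30.

-30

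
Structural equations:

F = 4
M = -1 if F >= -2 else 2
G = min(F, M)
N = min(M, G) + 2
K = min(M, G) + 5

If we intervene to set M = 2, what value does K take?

7

do(M=2) replaces the equation M = -1 if F >= -2 else 2 with the constant M = 2.
G = min(F, M)  [with F=4, M=2]  = 2
K = min(M, G) + 5  [with M=2, G=2]  = 7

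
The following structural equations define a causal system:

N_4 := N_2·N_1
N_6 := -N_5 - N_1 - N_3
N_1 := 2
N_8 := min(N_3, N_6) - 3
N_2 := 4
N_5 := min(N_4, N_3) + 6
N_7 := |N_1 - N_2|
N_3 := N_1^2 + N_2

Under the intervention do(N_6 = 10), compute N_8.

Intervening sets N_6 = 10 and removes its equation (N_6 := -N_5 - N_1 - N_3).
N_3 = N_1^2 + N_2  [with N_1=2, N_2=4]  = 8
N_8 = min(N_3, N_6) - 3  [with N_3=8, N_6=10]  = 5

5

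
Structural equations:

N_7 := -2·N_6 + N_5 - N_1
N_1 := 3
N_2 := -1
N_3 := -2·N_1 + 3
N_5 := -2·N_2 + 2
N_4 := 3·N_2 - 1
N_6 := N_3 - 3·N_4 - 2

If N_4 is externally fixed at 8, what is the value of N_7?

The intervention breaks the incoming arrows to N_4: N_4 := 3·N_2 - 1 no longer applies, and N_4 = 8.
N_3 = -2·N_1 + 3  [with N_1=3]  = -3
N_5 = -2·N_2 + 2  [with N_2=-1]  = 4
N_6 = N_3 - 3·N_4 - 2  [with N_3=-3, N_4=8]  = -29
N_7 = -2·N_6 + N_5 - N_1  [with N_6=-29, N_5=4, N_1=3]  = 59

59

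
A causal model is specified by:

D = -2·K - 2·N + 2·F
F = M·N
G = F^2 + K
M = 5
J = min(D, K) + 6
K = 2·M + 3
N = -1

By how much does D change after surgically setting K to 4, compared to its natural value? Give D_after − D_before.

18

Under do(K=4), the mechanism K = 2·M + 3 is discarded; K is fixed at 4.
F = M·N  [with M=5, N=-1]  = -5
D = -2·K - 2·N + 2·F  [with K=4, N=-1, F=-5]  = -16
Without intervention: F = M·N  [with M=5, N=-1]  = -5; K = 2·M + 3  [with M=5]  = 13; D = -2·K - 2·N + 2·F  [with K=13, N=-1, F=-5]  = -34.
Change = -16 − (-34) = 18.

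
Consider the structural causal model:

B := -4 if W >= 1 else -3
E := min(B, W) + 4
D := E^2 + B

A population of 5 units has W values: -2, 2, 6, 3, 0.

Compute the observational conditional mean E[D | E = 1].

Observing E=1 restricts to units where E's equation naturally yields 1: W ∈ {-2, 0}. In that subpopulation D = -2, -2, mean -2.

-2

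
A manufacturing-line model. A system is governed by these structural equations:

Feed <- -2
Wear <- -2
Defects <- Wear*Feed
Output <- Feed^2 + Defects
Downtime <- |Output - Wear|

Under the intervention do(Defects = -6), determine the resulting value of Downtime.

do(Defects=-6) replaces the equation Defects <- Wear*Feed with the constant Defects = -6.
Output = Feed^2 + Defects  [with Feed=-2, Defects=-6]  = -2
Downtime = |Output - Wear|  [with Output=-2, Wear=-2]  = 0

0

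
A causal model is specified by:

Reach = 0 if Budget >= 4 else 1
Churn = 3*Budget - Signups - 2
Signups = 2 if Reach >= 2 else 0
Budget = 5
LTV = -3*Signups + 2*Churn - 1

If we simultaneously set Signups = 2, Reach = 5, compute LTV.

15

Setting Signups = 2, Reach = 5 by intervention discards those variables' equations.
Churn = 3*Budget - Signups - 2  [with Budget=5, Signups=2]  = 11
LTV = -3*Signups + 2*Churn - 1  [with Signups=2, Churn=11]  = 15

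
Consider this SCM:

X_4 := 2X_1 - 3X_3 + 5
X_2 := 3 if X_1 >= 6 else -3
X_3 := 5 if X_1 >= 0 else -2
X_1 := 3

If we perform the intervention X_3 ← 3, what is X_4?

The intervention breaks the incoming arrows to X_3: X_3 := 5 if X_1 >= 0 else -2 no longer applies, and X_3 = 3.
X_4 = 2X_1 - 3X_3 + 5  [with X_1=3, X_3=3]  = 2

2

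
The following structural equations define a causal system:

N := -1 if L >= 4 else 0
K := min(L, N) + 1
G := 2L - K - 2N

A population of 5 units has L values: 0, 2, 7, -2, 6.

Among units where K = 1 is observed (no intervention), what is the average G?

Observing K=1 restricts to units where K's equation naturally yields 1: L ∈ {0, 2}. In that subpopulation G = -1, 3, mean 1.

1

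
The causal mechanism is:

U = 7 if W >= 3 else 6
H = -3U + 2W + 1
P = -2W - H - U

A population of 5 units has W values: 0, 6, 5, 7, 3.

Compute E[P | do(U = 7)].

-3.8

Every unit gets U=7 under the intervention. P values become 13, -11, -7, -15, 1; E[P|do(U=7)] = -3.8.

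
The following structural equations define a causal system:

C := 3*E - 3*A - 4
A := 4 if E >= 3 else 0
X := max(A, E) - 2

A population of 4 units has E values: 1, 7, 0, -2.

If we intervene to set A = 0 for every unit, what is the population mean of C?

0.5

Under do(A=0), A's equation is replaced by A=0 for every unit. Per-unit C: -1, 17, -4, -10. Mean = 0.5.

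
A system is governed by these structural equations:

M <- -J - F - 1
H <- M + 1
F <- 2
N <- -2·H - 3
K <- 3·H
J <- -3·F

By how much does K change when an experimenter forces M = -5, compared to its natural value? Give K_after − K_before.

-24

do(M=-5) replaces the equation M <- -J - F - 1 with the constant M = -5.
H = M + 1  [with M=-5]  = -4
K = 3·H  [with H=-4]  = -12
Without intervention: J = -3·F  [with F=2]  = -6; M = -J - F - 1  [with J=-6, F=2]  = 3; H = M + 1  [with M=3]  = 4; K = 3·H  [with H=4]  = 12.
Change = -12 − 12 = -24.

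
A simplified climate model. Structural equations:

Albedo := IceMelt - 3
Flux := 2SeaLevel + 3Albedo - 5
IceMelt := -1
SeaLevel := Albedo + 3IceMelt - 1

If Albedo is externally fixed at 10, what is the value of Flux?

37

Under do(Albedo=10), the mechanism Albedo := IceMelt - 3 is discarded; Albedo is fixed at 10.
SeaLevel = Albedo + 3IceMelt - 1  [with Albedo=10, IceMelt=-1]  = 6
Flux = 2SeaLevel + 3Albedo - 5  [with SeaLevel=6, Albedo=10]  = 37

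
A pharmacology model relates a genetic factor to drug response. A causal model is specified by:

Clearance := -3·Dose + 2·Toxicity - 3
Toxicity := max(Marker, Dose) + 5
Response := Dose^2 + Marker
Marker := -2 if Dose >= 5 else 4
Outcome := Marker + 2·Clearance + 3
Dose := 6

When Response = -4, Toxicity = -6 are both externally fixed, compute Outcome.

Setting Response = -4, Toxicity = -6 by intervention discards those variables' equations.
Marker = -2 if Dose >= 5 else 4  [with Dose=6]  = -2
Clearance = -3·Dose + 2·Toxicity - 3  [with Dose=6, Toxicity=-6]  = -33
Outcome = Marker + 2·Clearance + 3  [with Marker=-2, Clearance=-33]  = -65

-65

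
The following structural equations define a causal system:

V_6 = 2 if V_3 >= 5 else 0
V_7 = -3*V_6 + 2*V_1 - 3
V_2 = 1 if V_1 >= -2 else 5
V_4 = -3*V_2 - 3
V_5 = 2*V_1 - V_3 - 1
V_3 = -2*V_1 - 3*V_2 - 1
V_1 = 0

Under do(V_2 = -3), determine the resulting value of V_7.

Under do(V_2=-3), the mechanism V_2 = 1 if V_1 >= -2 else 5 is discarded; V_2 is fixed at -3.
V_3 = -2*V_1 - 3*V_2 - 1  [with V_1=0, V_2=-3]  = 8
V_6 = 2 if V_3 >= 5 else 0  [with V_3=8]  = 2
V_7 = -3*V_6 + 2*V_1 - 3  [with V_6=2, V_1=0]  = -9

-9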